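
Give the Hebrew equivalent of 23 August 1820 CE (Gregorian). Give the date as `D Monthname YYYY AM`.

Both dates share Julian Day Number 2386036; in the Hebrew calendar that is 13 Elul 5580 AM.

13 Elul 5580 AM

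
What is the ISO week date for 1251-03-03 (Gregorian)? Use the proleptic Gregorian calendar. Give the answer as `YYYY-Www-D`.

1251-W09-5

The weekday is Friday (ISO weekday 5).
That Friday belongs to ISO week 9 of ISO year 1251.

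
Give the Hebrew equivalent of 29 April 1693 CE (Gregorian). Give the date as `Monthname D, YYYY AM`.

Nisan 23, 5453 AM

Both dates share Julian Day Number 2339535; in the Hebrew calendar that is 23 Nisan 5453 AM.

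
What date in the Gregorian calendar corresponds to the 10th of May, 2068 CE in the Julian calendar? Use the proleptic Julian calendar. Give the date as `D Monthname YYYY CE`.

The Julian–Gregorian offset here is 13 days (Julian trailing).
10 May 2068 Julian + 13 days → 23 May 2068 Gregorian.

23 May 2068 CE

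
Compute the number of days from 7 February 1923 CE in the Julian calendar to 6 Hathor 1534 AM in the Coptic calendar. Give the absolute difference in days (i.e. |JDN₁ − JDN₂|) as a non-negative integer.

First date → JDN 2423471; second date → JDN 2385023.
The interval is |2423471 − 2385023| = 38448 days.

38448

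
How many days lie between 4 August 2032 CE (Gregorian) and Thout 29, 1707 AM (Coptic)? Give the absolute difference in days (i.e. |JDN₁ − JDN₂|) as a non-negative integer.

15275

JDN of the first date = 2463449.
JDN of the second date = 2448174.
|2448174 − 2463449| = 15275.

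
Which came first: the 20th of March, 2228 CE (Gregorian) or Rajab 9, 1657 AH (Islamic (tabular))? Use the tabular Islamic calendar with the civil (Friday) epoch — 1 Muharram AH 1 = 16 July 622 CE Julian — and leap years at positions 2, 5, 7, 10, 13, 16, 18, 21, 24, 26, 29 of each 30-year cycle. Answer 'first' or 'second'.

first

First date → JDN 2534899; second date → JDN 2535456.
JDN 2534899 < JDN 2535456, so the first date is earlier.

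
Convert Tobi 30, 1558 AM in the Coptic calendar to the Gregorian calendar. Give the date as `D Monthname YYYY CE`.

6 February 1842 CE

Julian Day Number of the source date = 2393873.
Converting JDN 2393873 to the Gregorian calendar gives 6 February 1842 CE.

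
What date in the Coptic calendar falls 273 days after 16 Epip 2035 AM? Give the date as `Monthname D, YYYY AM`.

Parmouti 13, 2036 AM

The starting date is JDN 2568263; 2568263 + 273 = 2568536.
JDN 2568536 corresponds to Parmouti 13, 2036 AM.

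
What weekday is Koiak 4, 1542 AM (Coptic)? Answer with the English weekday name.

Monday

In the Gregorian calendar this is 12 December 1825 (JDN 2387973).
Since JDN mod 7 = 0 (0 = Monday), the day is Monday.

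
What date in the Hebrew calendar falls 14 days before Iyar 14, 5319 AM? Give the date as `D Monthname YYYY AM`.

The starting date is JDN 2290593; 2290593 − 14 = 2290579.
JDN 2290579 corresponds to 30 Nisan 5319 AM.

30 Nisan 5319 AM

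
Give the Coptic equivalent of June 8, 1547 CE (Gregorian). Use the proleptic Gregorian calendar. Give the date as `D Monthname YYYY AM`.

4 Paoni 1263 AM

Julian Day Number of the source date = 2286248.
Converting JDN 2286248 to the Coptic calendar gives 4 Paoni 1263 AM.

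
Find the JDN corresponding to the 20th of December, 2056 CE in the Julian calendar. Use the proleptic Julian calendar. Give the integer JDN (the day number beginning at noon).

In the Gregorian calendar the same day is 2 January 2057.
JDN 2400001 is 17 November 1858 CE (Gregorian), MJD 0; the target day is +72365 days from there, so JDN = 2472366.

2472366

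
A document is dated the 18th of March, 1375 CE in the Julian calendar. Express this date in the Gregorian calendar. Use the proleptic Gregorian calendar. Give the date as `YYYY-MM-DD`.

1375-03-26

At this point the Julian calendar is 8 days behind the Gregorian.
18 March 1375 Julian + 8 days → 26 March 1375 Gregorian.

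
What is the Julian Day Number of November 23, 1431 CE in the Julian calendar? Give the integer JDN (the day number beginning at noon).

2244057

Equivalently 2 December 1431 (proleptic Gregorian).
JDN 2451545 is 1 January 2000 CE (Gregorian); the target day is −207488 days from there, so JDN = 2244057.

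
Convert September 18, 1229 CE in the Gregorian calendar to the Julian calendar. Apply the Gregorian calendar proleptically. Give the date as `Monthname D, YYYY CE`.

The Julian–Gregorian offset here is 7 days (Julian trailing).
18 September 1229 Gregorian − 7 days → 11 September 1229 Julian.

September 11, 1229 CE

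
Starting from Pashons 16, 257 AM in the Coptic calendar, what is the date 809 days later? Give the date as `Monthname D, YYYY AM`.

JDN of Pashons 16, 257 AM = 1918789.
1918789 + 809 = 1919598.
JDN 1919598 in the Coptic calendar is Mesori 5, 259 AM.

Mesori 5, 259 AM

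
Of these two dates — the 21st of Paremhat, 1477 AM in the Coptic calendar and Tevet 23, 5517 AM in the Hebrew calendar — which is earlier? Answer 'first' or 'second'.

second

The two dates have Julian Day Numbers 2364339 and 2362806 respectively.
Since 2362806 < 2364339, the second date comes first.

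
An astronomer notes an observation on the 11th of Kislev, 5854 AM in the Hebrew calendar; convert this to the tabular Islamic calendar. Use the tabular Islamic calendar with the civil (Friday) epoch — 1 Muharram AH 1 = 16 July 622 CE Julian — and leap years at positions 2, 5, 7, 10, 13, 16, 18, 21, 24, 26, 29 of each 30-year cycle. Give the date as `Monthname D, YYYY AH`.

Rajab 11, 1517 AH

Julian Day Number of the source date = 2485847.
Converting JDN 2485847 to the tabular Islamic calendar gives 11 Rajab 1517 AH.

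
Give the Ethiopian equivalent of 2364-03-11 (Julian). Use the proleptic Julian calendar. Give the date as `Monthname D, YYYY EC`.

The source date corresponds to 27 March 2364 in the Gregorian calendar (JDN 2584579).
That day falls on 15 Megabit 2356 EC in the Ethiopian calendar.

Megabit 15, 2356 EC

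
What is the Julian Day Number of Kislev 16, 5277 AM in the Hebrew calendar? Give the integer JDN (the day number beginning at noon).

2275092

In the proleptic Gregorian calendar the same day is 21 November 1516.
JDN 2400001 is 17 November 1858 CE (Gregorian), MJD 0; the target day is −124909 days from there, so JDN = 2275092.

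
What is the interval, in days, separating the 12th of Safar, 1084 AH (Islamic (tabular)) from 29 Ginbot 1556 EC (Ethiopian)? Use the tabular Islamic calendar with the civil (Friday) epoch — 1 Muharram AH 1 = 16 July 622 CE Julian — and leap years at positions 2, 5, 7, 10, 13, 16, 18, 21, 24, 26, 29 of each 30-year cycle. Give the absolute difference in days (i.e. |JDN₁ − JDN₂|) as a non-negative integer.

First date → JDN 2332260; second date → JDN 2292453.
The interval is |2332260 − 2292453| = 39807 days.

39807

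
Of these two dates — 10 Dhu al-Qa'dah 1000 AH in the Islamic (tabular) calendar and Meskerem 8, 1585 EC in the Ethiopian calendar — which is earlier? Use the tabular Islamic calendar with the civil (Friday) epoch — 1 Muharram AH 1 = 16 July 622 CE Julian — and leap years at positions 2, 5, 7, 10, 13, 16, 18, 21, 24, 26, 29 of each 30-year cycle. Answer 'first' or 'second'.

first

The two dates have Julian Day Numbers 2302756 and 2302784 respectively.
Since 2302756 < 2302784, the first date comes first.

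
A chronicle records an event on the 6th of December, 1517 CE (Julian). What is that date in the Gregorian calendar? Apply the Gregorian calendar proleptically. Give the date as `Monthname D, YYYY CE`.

The Julian–Gregorian offset here is 10 days (Julian trailing).
6 December 1517 Julian + 10 days → 16 December 1517 Gregorian.

December 16, 1517 CE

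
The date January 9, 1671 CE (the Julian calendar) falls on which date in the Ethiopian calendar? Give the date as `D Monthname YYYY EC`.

14 Tir 1663 EC

Both dates share Julian Day Number 2331399; in the Ethiopian calendar that is 14 Tir 1663 EC.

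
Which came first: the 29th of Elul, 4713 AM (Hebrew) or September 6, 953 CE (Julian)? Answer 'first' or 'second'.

second

The two dates have Julian Day Numbers 2069395 and 2069390 respectively.
Since 2069390 < 2069395, the second date comes first.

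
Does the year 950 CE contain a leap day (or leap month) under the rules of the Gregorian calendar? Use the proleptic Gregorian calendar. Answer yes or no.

950 is not divisible by 4, so it is a common year.

no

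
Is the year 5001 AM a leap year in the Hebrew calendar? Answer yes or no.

Hebrew year 5001 is year 4 of its 19-year Metonic cycle; leap years are at positions 3, 6, 8, 11, 14, 17, 19, so it is a common year (12 months).

no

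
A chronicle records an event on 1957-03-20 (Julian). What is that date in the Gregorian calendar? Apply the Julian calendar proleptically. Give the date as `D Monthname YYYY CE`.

2 April 1957 CE

For dates in this range the Gregorian date is 13 days ahead of the Julian.
20 March 1957 Julian + 13 days → 2 April 1957 Gregorian.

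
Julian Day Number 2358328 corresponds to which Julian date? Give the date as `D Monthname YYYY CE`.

The Gregorian equivalent of JDN 2358328 is 12 October 1744.
In the Julian calendar that day is 1 October 1744 CE.

1 October 1744 CE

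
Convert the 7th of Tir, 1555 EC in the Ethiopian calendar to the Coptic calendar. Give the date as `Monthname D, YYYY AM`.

Tobi 7, 1279 AM

The source date corresponds to 12 January 1563 in the proleptic Gregorian calendar (JDN 2291945).
That day falls on 7 Tobi 1279 AM in the Coptic calendar.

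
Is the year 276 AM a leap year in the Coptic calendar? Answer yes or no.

no

276 mod 4 = 0; in the Coptic calendar a year is leap when year mod 4 = 3, so it is a common year.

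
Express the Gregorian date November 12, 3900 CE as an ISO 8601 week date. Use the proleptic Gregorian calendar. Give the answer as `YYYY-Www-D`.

3900-W46-1

The weekday is Monday (ISO weekday 1).
That Monday belongs to ISO week 46 of ISO year 3900.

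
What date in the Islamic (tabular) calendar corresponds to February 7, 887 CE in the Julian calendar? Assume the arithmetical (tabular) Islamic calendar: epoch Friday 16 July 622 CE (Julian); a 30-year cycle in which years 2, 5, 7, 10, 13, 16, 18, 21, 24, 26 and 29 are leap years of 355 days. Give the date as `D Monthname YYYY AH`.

Both dates share Julian Day Number 2045072; in the tabular Islamic calendar that is 9 Ramadan 273 AH.

9 Ramadan 273 AH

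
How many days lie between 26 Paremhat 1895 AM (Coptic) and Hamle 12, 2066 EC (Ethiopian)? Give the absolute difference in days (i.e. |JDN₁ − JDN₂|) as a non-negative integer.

JDN of the first date = 2517018.
JDN of the second date = 2478773.
|2478773 − 2517018| = 38245.

38245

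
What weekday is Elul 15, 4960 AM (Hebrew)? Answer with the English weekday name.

This is JDN 2159597 (3 September 1200 Gregorian).
Since JDN mod 7 = 6 (0 = Monday), the day is Sunday.

Sunday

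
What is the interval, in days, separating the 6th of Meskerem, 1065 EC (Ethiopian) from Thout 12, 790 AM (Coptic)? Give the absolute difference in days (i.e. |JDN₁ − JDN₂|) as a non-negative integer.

First date → JDN 2112852; second date → JDN 2113223.
The interval is |2112852 − 2113223| = 371 days.

371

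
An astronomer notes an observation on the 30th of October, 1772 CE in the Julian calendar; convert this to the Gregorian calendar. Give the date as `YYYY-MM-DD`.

At this point the Julian calendar is 11 days behind the Gregorian.
30 October 1772 Julian + 11 days → 10 November 1772 Gregorian.

1772-11-10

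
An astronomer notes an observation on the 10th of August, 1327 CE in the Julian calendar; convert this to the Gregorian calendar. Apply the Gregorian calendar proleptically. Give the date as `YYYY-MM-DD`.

1327-08-18

At this point the Julian calendar is 8 days behind the Gregorian.
10 August 1327 Julian + 8 days → 18 August 1327 Gregorian.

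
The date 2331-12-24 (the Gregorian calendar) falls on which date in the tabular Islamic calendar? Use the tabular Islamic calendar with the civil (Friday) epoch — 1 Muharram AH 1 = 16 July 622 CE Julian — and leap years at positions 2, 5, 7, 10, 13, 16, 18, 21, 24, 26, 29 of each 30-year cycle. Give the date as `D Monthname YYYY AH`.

Julian Day Number of the source date = 2572797.
Converting JDN 2572797 to the tabular Islamic calendar gives 23 Dhu al-Qa'dah 1762 AH.

23 Dhu al-Qa'dah 1762 AH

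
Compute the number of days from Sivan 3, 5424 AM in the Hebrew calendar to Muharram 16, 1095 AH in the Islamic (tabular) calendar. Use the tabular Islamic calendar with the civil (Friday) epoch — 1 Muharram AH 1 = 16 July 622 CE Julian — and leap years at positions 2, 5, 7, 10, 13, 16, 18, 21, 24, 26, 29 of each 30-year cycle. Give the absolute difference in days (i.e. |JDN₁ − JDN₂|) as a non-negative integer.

JDN of the first date = 2328971.
JDN of the second date = 2336132.
|2336132 − 2328971| = 7161.

7161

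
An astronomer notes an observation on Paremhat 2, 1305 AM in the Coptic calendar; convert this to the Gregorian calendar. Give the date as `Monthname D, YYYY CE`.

March 8, 1589 CE

Julian Day Number of the source date = 2301497.
Converting JDN 2301497 to the Gregorian calendar gives 8 March 1589 CE.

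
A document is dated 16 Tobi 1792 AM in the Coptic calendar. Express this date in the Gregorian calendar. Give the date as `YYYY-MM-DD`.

Julian Day Number of the source date = 2479328.
Converting JDN 2479328 to the Gregorian calendar gives 25 January 2076 CE.

2076-01-25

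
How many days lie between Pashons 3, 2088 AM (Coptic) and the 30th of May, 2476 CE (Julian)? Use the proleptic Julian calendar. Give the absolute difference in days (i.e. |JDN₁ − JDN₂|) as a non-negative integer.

First date → JDN 2587549; second date → JDN 2625567.
The interval is |2587549 − 2625567| = 38018 days.

38018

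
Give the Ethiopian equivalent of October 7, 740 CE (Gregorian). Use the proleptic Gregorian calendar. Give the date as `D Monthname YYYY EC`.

Both dates share Julian Day Number 1991619; in the Ethiopian calendar that is 6 Tikimt 733 EC.

6 Tikimt 733 EC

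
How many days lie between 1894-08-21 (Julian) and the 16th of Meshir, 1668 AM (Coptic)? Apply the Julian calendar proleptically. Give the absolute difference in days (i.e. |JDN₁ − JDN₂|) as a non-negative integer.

JDN of the first date = 2413074.
JDN of the second date = 2434067.
|2434067 − 2413074| = 20993.

20993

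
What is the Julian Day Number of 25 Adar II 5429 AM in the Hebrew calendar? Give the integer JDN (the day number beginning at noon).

Equivalently 28 March 1669 (Gregorian).
JDN 2451545 is 1 January 2000 CE (Gregorian); the target day is −120808 days from there, so JDN = 2330737.

2330737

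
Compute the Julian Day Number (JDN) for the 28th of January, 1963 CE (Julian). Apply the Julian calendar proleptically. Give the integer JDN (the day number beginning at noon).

In the Gregorian calendar the same day is 10 February 1963.
JDN 2451545 is 1 January 2000 CE (Gregorian); the target day is −13474 days from there, so JDN = 2438071.

2438071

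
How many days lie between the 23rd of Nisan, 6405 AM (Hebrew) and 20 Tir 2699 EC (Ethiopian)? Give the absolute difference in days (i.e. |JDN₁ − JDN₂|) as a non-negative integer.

JDN of the first date = 2687227.
JDN of the second date = 2709804.
|2709804 − 2687227| = 22577.

22577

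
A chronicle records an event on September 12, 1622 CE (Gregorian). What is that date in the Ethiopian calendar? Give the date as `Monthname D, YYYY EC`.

Both dates share Julian Day Number 2313738; in the Ethiopian calendar that is 5 Meskerem 1615 EC.

Meskerem 5, 1615 EC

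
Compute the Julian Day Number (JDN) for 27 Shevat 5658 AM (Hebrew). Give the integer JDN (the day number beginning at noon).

In the Gregorian calendar the same day is 19 February 1898.
JDN 2299161 is 15 October 1582 CE (Gregorian); the target day is +115179 days from there, so JDN = 2414340.

2414340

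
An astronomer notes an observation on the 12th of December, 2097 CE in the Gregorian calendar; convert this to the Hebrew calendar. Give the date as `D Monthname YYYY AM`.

Both dates share Julian Day Number 2487320; in the Hebrew calendar that is 7 Tevet 5858 AM.

7 Tevet 5858 AM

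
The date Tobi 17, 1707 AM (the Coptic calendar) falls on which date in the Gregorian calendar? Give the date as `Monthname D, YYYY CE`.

January 25, 1991 CE

Julian Day Number of the source date = 2448282.
Converting JDN 2448282 to the Gregorian calendar gives 25 January 1991 CE.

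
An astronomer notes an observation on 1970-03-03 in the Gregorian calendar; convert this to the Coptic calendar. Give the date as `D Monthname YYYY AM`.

Both dates share Julian Day Number 2440649; in the Coptic calendar that is 24 Meshir 1686 AM.

24 Meshir 1686 AM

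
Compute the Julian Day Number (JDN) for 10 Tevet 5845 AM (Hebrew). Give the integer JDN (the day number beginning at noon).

2482598

Equivalently 7 January 2085 (Gregorian).
JDN 2400001 is 17 November 1858 CE (Gregorian), MJD 0; the target day is +82597 days from there, so JDN = 2482598.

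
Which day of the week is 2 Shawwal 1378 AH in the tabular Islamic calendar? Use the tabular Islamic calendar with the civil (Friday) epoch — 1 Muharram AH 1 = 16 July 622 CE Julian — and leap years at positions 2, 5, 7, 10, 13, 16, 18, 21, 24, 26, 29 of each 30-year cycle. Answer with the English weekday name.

This is JDN 2436670 (11 April 1959 Gregorian).
JDN 2436670 mod 7 = 5, and JDN 0 was a Monday, so this is a Saturday.

Saturday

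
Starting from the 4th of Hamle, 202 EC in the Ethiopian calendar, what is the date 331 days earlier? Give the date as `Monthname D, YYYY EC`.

The starting date is JDN 1797939; 1797939 − 331 = 1797608.
JDN 1797608 corresponds to Nehase 8, 201 EC.

Nehase 8, 201 EC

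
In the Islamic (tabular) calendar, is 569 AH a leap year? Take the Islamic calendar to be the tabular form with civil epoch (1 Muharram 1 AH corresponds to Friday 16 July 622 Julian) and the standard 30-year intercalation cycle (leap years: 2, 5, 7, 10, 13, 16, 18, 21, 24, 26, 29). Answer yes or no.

yes

Year 569 AH is year 29 of its 30-year cycle; leap positions are 2, 5, 7, 10, 13, 16, 18, 21, 24, 26, 29, so it is a leap year (355 days).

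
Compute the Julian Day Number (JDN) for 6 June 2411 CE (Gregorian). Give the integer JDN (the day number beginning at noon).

2601816

JDN 2451545 is 1 January 2000 CE (Gregorian); the target day is +150271 days from there, so JDN = 2601816.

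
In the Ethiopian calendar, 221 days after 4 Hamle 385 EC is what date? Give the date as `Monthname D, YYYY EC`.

JDN of 4 Hamle 385 EC = 1864780.
1864780 + 221 = 1865001.
JDN 1865001 in the Ethiopian calendar is Yekatit 10, 386 EC.

Yekatit 10, 386 EC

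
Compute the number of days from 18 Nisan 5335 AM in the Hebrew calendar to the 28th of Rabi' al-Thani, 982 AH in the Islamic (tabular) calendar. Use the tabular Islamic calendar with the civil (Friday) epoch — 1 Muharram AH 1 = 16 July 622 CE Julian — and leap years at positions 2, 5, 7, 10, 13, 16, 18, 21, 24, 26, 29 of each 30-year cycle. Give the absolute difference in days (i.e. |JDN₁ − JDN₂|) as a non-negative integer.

224

First date → JDN 2296414; second date → JDN 2296190.
The interval is |2296414 − 2296190| = 224 days.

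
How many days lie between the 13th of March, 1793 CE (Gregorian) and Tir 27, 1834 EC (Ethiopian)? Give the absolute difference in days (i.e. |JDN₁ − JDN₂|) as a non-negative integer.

17858

First date → JDN 2376012; second date → JDN 2393870.
The interval is |2376012 − 2393870| = 17858 days.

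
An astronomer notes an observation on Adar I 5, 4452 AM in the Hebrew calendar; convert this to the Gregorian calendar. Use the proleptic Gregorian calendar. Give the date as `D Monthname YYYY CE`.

1 February 692 CE

Julian Day Number of the source date = 1973839.
Converting JDN 1973839 to the Gregorian calendar gives 1 February 692 CE.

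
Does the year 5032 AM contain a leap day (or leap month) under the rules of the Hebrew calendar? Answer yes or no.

no

Hebrew year 5032 is year 16 of its 19-year Metonic cycle; leap years are at positions 3, 6, 8, 11, 14, 17, 19, so it is a common year (12 months).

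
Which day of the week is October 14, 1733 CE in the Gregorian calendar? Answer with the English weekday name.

2354312 ≡ 2 (mod 7); counting from Monday = 0 gives Wednesday.

Wednesday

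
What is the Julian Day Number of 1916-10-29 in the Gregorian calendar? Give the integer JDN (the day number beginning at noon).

JDN 2400001 is 17 November 1858 CE (Gregorian), MJD 0; the target day is +21165 days from there, so JDN = 2421166.

2421166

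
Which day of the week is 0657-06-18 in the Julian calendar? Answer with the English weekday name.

Sunday

Equivalently 21 June 657 Gregorian, JDN 1961196.
JDN 1961196 mod 7 = 6, and JDN 0 was a Monday, so this is a Sunday.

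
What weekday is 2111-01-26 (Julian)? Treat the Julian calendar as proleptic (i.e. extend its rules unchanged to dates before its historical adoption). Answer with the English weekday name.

Monday

In the Gregorian calendar this is 9 February 2111 (JDN 2492126).
Since JDN mod 7 = 0 (0 = Monday), the day is Monday.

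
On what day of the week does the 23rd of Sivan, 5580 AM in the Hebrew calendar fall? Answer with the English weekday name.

Monday

Equivalently 5 June 1820 Gregorian, JDN 2385957.
Since JDN mod 7 = 0 (0 = Monday), the day is Monday.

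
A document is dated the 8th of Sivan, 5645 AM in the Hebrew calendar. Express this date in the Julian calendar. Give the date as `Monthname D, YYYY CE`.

May 10, 1885 CE

Both dates share Julian Day Number 2409684; in the Julian calendar that is 10 May 1885 CE.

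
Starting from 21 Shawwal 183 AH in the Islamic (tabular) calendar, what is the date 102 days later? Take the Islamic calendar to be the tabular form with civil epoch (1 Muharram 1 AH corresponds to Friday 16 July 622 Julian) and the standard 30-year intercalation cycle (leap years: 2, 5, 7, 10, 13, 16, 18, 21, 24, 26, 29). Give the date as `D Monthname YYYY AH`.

JDN of 21 Shawwal 183 AH = 2013221.
2013221 + 102 = 2013323.
JDN 2013323 in the tabular Islamic calendar is 5 Safar 184 AH.

5 Safar 184 AH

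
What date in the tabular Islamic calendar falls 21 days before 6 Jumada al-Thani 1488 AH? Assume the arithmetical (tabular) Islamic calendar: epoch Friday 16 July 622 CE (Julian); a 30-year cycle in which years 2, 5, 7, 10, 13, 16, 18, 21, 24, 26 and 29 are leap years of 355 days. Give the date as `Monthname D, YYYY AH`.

Counting 21 days back from JDN 2475536 reaches JDN 2475515, which is Jumada al-Awwal 15, 1488 AH.

Jumada al-Awwal 15, 1488 AH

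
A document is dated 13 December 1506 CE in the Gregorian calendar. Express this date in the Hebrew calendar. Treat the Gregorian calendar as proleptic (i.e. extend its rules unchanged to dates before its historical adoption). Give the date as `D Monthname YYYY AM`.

Julian Day Number of the source date = 2271461.
Converting JDN 2271461 to the Hebrew calendar gives 17 Kislev 5267 AM.

17 Kislev 5267 AM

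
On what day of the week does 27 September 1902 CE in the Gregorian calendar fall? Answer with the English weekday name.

Saturday

Since JDN mod 7 = 5 (0 = Monday), the day is Saturday.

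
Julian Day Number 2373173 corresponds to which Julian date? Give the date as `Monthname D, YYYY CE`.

May 24, 1785 CE

JDN 2373173 is 4 June 1785 in the Gregorian calendar.
In the Julian calendar that day is May 24, 1785 CE.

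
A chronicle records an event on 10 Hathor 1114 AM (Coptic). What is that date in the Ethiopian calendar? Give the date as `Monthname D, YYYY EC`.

The source date corresponds to 14 November 1397 in the proleptic Gregorian calendar (JDN 2231622).
That day falls on 10 Hidar 1390 EC in the Ethiopian calendar.

Hidar 10, 1390 EC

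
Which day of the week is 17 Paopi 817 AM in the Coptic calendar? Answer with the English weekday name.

This is JDN 2123120 (21 October 1100 Gregorian).
JDN 2123120 mod 7 = 6, and JDN 0 was a Monday, so this is a Sunday.

Sunday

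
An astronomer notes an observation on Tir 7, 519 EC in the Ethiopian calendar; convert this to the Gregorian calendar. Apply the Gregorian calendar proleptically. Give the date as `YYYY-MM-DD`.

0527-01-04

Both dates share Julian Day Number 1913546; in the Gregorian calendar that is 4 January 527 CE.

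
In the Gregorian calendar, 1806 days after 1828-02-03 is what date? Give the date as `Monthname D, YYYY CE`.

January 13, 1833 CE

Counting 1806 days forward from JDN 2388756 reaches JDN 2390562, which is January 13, 1833 CE.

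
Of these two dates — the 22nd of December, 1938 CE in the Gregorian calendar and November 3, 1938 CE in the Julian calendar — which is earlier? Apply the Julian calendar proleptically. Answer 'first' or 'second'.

Converting both to JDN: 2429255 vs 2429219; the smaller is the second.

second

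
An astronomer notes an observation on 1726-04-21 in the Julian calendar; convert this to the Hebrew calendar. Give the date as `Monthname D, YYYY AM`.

Julian Day Number of the source date = 2351590.
Converting JDN 2351590 to the Hebrew calendar gives 1 Iyar 5486 AM.

Iyar 1, 5486 AM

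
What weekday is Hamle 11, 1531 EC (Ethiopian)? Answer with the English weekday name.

In the proleptic Gregorian calendar this is 15 July 1539 (JDN 2283363).
JDN 2283363 mod 7 = 5, and JDN 0 was a Monday, so this is a Saturday.

Saturday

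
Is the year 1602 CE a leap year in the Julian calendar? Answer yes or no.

1602 mod 4 = 2, so it is a common year in the Julian calendar.

no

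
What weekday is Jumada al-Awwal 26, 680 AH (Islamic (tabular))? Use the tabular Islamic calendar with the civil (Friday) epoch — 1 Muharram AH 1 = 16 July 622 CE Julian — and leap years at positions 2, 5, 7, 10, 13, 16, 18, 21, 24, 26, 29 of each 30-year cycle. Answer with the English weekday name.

Equivalently 19 September 1281 Gregorian, JDN 2189198.
JDN 2189198 mod 7 = 4, and JDN 0 was a Monday, so this is a Friday.

Friday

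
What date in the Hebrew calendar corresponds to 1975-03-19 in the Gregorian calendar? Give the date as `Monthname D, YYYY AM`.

Nisan 7, 5735 AM

Both dates share Julian Day Number 2442491; in the Hebrew calendar that is 7 Nisan 5735 AM.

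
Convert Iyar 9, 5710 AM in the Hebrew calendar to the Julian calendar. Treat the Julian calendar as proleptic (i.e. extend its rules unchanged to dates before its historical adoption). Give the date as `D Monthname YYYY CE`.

Julian Day Number of the source date = 2433398.
Converting JDN 2433398 to the Julian calendar gives 13 April 1950 CE.

13 April 1950 CE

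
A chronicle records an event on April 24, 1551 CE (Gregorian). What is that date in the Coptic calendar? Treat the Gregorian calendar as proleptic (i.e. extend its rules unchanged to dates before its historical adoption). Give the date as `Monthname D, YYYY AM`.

Parmouti 19, 1267 AM

Both dates share Julian Day Number 2287664; in the Coptic calendar that is 19 Parmouti 1267 AM.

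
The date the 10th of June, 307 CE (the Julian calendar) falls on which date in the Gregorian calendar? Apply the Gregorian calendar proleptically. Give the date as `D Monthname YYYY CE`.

11 June 307 CE

At this point the Julian calendar is 1 day behind the Gregorian.
10 June 307 Julian + 1 day → 11 June 307 Gregorian.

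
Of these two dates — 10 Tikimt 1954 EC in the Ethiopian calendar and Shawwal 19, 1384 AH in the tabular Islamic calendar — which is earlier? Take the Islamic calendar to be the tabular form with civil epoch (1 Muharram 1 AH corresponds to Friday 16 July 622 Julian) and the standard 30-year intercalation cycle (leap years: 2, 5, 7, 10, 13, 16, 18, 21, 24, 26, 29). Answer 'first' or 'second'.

First date → JDN 2437593; second date → JDN 2438813.
JDN 2437593 < JDN 2438813, so the first date is earlier.

first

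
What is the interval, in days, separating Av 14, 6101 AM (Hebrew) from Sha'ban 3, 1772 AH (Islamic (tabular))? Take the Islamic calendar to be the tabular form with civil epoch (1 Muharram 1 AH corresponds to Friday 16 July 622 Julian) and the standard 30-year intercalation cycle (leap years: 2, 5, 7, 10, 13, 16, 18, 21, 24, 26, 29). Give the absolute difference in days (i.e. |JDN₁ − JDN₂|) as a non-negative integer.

JDN of the first date = 2576302.
JDN of the second date = 2576232.
|2576232 − 2576302| = 70.

70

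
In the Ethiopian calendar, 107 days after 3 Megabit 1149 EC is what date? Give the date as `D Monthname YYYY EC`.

20 Sene 1149 EC

Counting 107 days forward from JDN 2143710 reaches JDN 2143817, which is 20 Sene 1149 EC.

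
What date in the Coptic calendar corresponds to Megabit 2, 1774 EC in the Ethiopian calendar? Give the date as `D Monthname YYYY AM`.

2 Paremhat 1498 AM

Julian Day Number of the source date = 2371990.
Converting JDN 2371990 to the Coptic calendar gives 2 Paremhat 1498 AM.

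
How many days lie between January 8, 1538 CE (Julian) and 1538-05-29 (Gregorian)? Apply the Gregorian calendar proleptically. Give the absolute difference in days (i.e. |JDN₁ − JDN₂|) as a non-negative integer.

First date → JDN 2282820; second date → JDN 2282951.
The interval is |2282820 − 2282951| = 131 days.

131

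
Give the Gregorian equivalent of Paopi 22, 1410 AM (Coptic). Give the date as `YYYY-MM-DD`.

1693-10-29

Julian Day Number of the source date = 2339718.
Converting JDN 2339718 to the Gregorian calendar gives 29 October 1693 CE.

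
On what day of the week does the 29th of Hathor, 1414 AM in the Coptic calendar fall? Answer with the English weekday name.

This is JDN 2341216 (5 December 1697 Gregorian).
Since JDN mod 7 = 3 (0 = Monday), the day is Thursday.

Thursday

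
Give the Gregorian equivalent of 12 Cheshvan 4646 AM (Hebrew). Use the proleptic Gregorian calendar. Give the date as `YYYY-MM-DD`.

0885-10-28

Julian Day Number of the source date = 2044601.
Converting JDN 2044601 to the Gregorian calendar gives 28 October 885 CE.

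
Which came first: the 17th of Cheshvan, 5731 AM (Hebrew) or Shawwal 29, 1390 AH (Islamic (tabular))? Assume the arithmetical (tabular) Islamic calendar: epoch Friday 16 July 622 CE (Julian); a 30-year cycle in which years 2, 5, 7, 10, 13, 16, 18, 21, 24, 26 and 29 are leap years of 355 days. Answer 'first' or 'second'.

first

First date → JDN 2440907; second date → JDN 2440949.
JDN 2440907 < JDN 2440949, so the first date is earlier.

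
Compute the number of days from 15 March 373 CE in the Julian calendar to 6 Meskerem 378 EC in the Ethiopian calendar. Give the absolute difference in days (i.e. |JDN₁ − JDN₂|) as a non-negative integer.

First date → JDN 1857370; second date → JDN 1861925.
The interval is |1857370 − 1861925| = 4555 days.

4555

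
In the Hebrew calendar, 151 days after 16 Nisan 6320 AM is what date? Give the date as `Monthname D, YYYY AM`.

JDN of 16 Nisan 6320 AM = 2656184.
2656184 + 151 = 2656335.
JDN 2656335 in the Hebrew calendar is Elul 19, 6320 AM.

Elul 19, 6320 AM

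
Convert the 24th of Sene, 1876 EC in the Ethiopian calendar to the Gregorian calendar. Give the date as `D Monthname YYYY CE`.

30 June 1884 CE

Both dates share Julian Day Number 2409358; in the Gregorian calendar that is 30 June 1884 CE.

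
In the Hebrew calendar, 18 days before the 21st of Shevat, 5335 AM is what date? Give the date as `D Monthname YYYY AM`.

3 Shevat 5335 AM

The starting date is JDN 2296358; 2296358 − 18 = 2296340.
JDN 2296340 corresponds to 3 Shevat 5335 AM.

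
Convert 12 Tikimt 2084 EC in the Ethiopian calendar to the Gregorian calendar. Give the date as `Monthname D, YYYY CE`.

Julian Day Number of the source date = 2485078.
Converting JDN 2485078 to the Gregorian calendar gives 23 October 2091 CE.

October 23, 2091 CE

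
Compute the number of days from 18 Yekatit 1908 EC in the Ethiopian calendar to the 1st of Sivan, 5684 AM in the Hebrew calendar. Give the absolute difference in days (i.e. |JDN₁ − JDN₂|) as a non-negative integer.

JDN of the first date = 2420920.
JDN of the second date = 2423940.
|2423940 − 2420920| = 3020.

3020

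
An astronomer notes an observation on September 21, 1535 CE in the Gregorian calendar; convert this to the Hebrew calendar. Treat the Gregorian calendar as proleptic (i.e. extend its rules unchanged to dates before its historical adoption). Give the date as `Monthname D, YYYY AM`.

Tishrei 13, 5296 AM

Both dates share Julian Day Number 2281970; in the Hebrew calendar that is 13 Tishrei 5296 AM.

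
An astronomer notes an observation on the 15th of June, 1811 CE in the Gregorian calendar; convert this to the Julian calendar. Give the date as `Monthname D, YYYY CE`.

June 3, 1811 CE

For dates in this range the Gregorian date is 12 days ahead of the Julian.
15 June 1811 Gregorian − 12 days → 3 June 1811 Julian.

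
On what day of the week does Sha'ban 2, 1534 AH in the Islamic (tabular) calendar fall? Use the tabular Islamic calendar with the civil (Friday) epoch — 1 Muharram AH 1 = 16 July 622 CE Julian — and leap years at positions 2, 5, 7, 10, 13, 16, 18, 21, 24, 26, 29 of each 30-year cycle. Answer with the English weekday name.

Friday

In the Gregorian calendar this is 20 June 2110 (JDN 2491892).
JDN 2491892 mod 7 = 4, and JDN 0 was a Monday, so this is a Friday.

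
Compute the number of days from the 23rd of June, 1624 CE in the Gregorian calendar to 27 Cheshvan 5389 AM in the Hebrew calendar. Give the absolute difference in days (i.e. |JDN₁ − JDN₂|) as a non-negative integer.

JDN of the first date = 2314388.
JDN of the second date = 2316002.
|2316002 − 2314388| = 1614.

1614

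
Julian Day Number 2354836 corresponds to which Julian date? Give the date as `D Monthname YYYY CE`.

11 March 1735 CE

JDN 2354836 is 22 March 1735 in the Gregorian calendar.
In the Julian calendar that day is 11 March 1735 CE.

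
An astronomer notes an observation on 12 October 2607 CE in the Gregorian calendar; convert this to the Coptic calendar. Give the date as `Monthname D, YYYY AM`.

Both dates share Julian Day Number 2673531; in the Coptic calendar that is 26 Thout 2324 AM.

Thout 26, 2324 AM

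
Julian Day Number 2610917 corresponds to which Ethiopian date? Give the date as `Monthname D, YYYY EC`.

The Gregorian equivalent of JDN 2610917 is 6 May 2436.
In the Ethiopian calendar that day is Miyazya 25, 2428 EC.

Miyazya 25, 2428 EC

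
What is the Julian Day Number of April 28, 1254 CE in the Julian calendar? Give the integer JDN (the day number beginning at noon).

2179199

In the proleptic Gregorian calendar the same day is 5 May 1254.
JDN 2299161 is 15 October 1582 CE (Gregorian); the target day is −119962 days from there, so JDN = 2179199.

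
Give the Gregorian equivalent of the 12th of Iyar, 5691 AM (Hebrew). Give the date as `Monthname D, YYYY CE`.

Julian Day Number of the source date = 2426461.
Converting JDN 2426461 to the Gregorian calendar gives 29 April 1931 CE.

April 29, 1931 CE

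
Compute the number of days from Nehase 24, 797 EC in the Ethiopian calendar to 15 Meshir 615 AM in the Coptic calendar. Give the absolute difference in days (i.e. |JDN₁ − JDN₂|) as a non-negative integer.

34144

JDN of the first date = 2015313.
JDN of the second date = 2049457.
|2049457 − 2015313| = 34144.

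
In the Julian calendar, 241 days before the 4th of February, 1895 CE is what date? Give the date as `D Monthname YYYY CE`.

JDN of the 4th of February, 1895 CE = 2413241.
2413241 − 241 = 2413000.
JDN 2413000 in the Julian calendar is 8 June 1894 CE.

8 June 1894 CE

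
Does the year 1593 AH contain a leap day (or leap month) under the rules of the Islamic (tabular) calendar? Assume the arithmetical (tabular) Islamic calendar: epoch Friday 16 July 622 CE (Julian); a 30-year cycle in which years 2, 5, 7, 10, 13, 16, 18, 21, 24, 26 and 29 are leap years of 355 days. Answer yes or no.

Year 1593 AH is year 3 of its 30-year cycle; leap positions are 2, 5, 7, 10, 13, 16, 18, 21, 24, 26, 29, so it is a common year (354 days).

no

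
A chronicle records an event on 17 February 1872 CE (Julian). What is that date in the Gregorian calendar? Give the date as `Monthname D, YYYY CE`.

February 29, 1872 CE

At this point the Julian calendar is 12 days behind the Gregorian.
17 February 1872 Julian + 12 days → 29 February 1872 Gregorian.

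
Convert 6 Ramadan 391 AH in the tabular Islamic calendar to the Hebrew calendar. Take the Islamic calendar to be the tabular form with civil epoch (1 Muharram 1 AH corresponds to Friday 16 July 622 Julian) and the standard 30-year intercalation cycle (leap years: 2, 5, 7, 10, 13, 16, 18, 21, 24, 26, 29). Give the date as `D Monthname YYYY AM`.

6 Av 4761 AM

Julian Day Number of the source date = 2086884.
Converting JDN 2086884 to the Hebrew calendar gives 6 Av 4761 AM.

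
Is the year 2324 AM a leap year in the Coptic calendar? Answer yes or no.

2324 mod 4 = 0; in the Coptic calendar a year is leap when year mod 4 = 3, so it is a common year.

no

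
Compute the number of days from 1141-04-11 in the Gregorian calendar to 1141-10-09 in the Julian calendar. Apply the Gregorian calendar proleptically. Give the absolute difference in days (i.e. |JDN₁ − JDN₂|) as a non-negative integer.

JDN of the first date = 2137902.
JDN of the second date = 2138090.
|2138090 − 2137902| = 188.

188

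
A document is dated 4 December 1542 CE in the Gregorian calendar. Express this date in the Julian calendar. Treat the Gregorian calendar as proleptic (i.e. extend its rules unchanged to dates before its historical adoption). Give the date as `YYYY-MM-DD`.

1542-11-24

At this point the Julian calendar is 10 days behind the Gregorian.
4 December 1542 Gregorian − 10 days → 24 November 1542 Julian.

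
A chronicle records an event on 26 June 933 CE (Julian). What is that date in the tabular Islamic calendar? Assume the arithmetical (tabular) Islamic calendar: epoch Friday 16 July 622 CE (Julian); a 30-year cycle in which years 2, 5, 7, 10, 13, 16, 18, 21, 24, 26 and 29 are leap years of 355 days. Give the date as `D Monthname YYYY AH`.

29 Jumada al-Thani 321 AH

Julian Day Number of the source date = 2062013.
Converting JDN 2062013 to the tabular Islamic calendar gives 29 Jumada al-Thani 321 AH.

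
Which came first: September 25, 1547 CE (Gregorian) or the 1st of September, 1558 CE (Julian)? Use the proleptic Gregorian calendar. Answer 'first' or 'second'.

First date → JDN 2286357; second date → JDN 2290361.
JDN 2286357 < JDN 2290361, so the first date is earlier.

first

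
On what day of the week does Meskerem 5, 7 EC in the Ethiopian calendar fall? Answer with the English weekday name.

In the proleptic Gregorian calendar this is 31 August 14 (JDN 1726416).
JDN 1726416 mod 7 = 6, and JDN 0 was a Monday, so this is a Sunday.

Sunday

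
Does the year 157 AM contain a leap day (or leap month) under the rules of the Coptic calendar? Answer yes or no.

157 mod 4 = 1; in the Coptic calendar a year is leap when year mod 4 = 3, so it is a common year.

no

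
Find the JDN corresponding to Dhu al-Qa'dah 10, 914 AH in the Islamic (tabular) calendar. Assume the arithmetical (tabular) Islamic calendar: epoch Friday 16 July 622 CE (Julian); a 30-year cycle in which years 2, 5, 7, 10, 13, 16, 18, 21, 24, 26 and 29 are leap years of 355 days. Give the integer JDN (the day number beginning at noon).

Equivalently 12 March 1509 (proleptic Gregorian).
JDN 2451545 is 1 January 2000 CE (Gregorian); the target day is −179264 days from there, so JDN = 2272281.

2272281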